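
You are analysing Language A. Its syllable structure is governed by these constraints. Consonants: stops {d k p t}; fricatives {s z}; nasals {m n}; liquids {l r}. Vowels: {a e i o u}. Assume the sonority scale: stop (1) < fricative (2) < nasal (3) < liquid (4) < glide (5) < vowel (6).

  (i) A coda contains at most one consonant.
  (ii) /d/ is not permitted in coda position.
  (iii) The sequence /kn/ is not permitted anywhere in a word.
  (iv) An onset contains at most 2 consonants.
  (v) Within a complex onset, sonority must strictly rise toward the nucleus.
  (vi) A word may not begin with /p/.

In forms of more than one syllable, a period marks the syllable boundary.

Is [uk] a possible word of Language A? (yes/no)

yes

[uk] — σ1 onset /∅/, coda /k/ ok → well-formed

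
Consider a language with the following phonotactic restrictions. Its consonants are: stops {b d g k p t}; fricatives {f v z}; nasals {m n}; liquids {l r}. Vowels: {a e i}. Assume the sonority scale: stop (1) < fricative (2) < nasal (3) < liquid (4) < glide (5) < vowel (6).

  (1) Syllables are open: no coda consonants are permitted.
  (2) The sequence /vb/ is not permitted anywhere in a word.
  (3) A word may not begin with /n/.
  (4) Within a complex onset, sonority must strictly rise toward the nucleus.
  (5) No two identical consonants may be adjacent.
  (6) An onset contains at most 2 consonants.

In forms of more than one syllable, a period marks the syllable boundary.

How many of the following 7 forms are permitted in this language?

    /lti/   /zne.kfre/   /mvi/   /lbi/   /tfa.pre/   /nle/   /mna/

/lti/ — violates constraint 4: syllable 1 onset /lt/: /l/ (liquid, 4) → /t/ (stop, 1) does not rise → not permitted
/zne.kfre/ — violates constraint 6: syllable 2 onset /kfr/ has 3 consonants (> 2) → not permitted
/mvi/ — violates constraint 4: syllable 1 onset /mv/: /m/ (nasal, 3) → /v/ (fricative, 2) does not rise → not permitted
/lbi/ — violates constraint 4: syllable 1 onset /lb/: /l/ (liquid, 4) → /b/ (stop, 1) does not rise → not permitted
/tfa.pre/ — σ1 onset /tf/ (1→2 rises), coda /∅/ ok; σ2 onset /pr/ (1→4 rises), coda /∅/ ok → permitted
/nle/ — violates constraint 3: word begins with /n/ → not permitted
/mna/ — violates constraint 4: syllable 1 onset /mn/: /m/ (nasal, 3) → /n/ (nasal, 3) does not rise → not permitted
Permitted: /tfa.pre/ → 1.

1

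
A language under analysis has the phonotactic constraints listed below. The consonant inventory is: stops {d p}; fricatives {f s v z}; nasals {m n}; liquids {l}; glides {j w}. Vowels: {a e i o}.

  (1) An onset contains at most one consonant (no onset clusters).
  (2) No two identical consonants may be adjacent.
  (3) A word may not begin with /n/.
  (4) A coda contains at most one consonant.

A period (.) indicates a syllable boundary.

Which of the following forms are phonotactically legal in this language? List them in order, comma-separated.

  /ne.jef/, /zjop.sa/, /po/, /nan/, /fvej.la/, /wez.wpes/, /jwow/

/po/

/ne.jef/ — violates constraint 3: word begins with /n/ → phonotactically illegal
/zjop.sa/ — violates constraint 1: syllable 1 onset /zj/ has 2 consonants (> 1) → phonotactically illegal
/po/ — σ1 onset /p/, coda /∅/ ok → phonotactically legal
/nan/ — violates constraint 3: word begins with /n/ → phonotactically illegal
/fvej.la/ — violates constraint 1: syllable 1 onset /fv/ has 2 consonants (> 1) → phonotactically illegal
/wez.wpes/ — violates constraint 1: syllable 2 onset /wp/ has 2 consonants (> 1) → phonotactically illegal
/jwow/ — violates constraint 1: syllable 1 onset /jw/ has 2 consonants (> 1) → phonotactically illegal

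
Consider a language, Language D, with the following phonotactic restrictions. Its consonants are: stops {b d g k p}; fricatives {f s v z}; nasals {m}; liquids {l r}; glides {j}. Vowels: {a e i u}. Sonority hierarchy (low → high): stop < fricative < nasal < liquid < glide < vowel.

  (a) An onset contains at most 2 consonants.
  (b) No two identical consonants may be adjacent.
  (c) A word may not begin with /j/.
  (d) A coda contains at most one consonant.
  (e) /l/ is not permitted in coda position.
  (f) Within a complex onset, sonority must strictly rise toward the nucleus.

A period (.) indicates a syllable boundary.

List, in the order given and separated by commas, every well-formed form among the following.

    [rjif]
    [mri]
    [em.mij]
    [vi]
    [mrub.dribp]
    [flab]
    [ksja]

[rjif], [mri], [vi], [flab]

[rjif] — σ1 onset /rj/ (4→5 rises), coda /f/ ok → well-formed
[mri] — σ1 onset /mr/ (3→4 rises), coda /∅/ ok → well-formed
[em.mij] — violates constraint (b): adjacent identical consonants /mm/ → ill-formed
[vi] — σ1 onset /v/, coda /∅/ ok → well-formed
[mrub.dribp] — violates constraint (d): syllable 2 coda /bp/ has 2 consonants (> 1) → ill-formed
[flab] — σ1 onset /fl/ (2→4 rises), coda /b/ ok → well-formed
[ksja] — violates constraint (a): syllable 1 onset /ksj/ has 3 consonants (> 2) → ill-formed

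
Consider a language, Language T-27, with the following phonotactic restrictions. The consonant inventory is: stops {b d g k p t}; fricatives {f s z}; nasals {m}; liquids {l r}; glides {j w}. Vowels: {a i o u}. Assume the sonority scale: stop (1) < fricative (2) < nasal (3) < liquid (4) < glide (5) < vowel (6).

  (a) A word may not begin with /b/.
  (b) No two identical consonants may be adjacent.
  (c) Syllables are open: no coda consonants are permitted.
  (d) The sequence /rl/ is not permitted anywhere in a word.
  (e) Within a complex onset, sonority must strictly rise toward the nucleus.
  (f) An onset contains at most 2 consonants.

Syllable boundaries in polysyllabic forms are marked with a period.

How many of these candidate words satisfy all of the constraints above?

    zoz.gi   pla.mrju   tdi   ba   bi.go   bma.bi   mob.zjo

zoz.gi — violates constraint (c): syllable 1 coda /z/ has 1 consonant (> 0) → illicit
pla.mrju — violates constraint (f): syllable 2 onset /mrj/ has 3 consonants (> 2) → illicit
tdi — violates constraint (e): syllable 1 onset /td/: /t/ (stop, 1) → /d/ (stop, 1) does not rise → illicit
ba — violates constraint (a): word begins with /b/ → illicit
bi.go — violates constraint (a): word begins with /b/ → illicit
bma.bi — violates constraint (a): word begins with /b/ → illicit
mob.zjo — violates constraint (c): syllable 1 coda /b/ has 1 consonant (> 0) → illicit
No form is licit → 0.

0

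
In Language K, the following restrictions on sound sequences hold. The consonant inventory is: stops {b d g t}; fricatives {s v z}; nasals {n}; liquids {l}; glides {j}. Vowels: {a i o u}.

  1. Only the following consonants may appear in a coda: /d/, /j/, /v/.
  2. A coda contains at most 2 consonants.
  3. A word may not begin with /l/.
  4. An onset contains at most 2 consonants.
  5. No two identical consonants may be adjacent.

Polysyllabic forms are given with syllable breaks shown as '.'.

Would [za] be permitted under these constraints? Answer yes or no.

[za] — σ1 onset /z/, coda /∅/ ok → permitted

yes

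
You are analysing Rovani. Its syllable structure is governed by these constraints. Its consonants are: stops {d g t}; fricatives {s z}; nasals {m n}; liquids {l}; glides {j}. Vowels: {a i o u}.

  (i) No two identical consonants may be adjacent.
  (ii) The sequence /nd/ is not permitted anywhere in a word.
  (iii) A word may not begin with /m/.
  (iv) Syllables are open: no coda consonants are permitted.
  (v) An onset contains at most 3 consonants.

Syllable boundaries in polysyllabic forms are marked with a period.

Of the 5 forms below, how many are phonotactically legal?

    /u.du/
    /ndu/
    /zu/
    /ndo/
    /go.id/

/u.du/ — σ1 onset /∅/, coda /∅/ ok; σ2 onset /d/, coda /∅/ ok → phonotactically legal
/ndu/ — violates constraint (ii): contains banned sequence /nd/ → phonotactically illegal
/zu/ — σ1 onset /z/, coda /∅/ ok → phonotactically legal
/ndo/ — violates constraint (ii): contains banned sequence /nd/ → phonotactically illegal
/go.id/ — violates constraint (iv): syllable 2 coda /d/ has 1 consonant (> 0) → phonotactically illegal
Phonotactically legal: /u.du/, /zu/ → 2.

2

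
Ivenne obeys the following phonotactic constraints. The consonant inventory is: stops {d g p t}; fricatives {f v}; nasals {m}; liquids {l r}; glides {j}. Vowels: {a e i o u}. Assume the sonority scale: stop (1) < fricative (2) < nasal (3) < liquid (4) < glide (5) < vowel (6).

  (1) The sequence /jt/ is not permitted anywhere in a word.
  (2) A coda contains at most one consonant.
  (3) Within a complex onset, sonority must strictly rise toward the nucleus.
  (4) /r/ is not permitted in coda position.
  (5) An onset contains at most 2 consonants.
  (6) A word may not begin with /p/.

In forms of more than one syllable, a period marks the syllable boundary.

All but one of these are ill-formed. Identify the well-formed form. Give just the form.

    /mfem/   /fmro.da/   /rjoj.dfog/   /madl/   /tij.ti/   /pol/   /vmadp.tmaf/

/rjoj.dfog/

/mfem/ — violates constraint 3: syllable 1 onset /mf/: /m/ (nasal, 3) → /f/ (fricative, 2) does not rise → ill-formed
/fmro.da/ — violates constraint 5: syllable 1 onset /fmr/ has 3 consonants (> 2) → ill-formed
/rjoj.dfog/ — σ1 onset /rj/ (4→5 rises), coda /j/ ok; σ2 onset /df/ (1→2 rises), coda /g/ ok → well-formed
/madl/ — violates constraint 2: syllable 1 coda /dl/ has 2 consonants (> 1) → ill-formed
/tij.ti/ — violates constraint 1: contains banned sequence /jt/ → ill-formed
/pol/ — violates constraint 6: word begins with /p/ → ill-formed
/vmadp.tmaf/ — violates constraint 2: syllable 1 coda /dp/ has 2 consonants (> 1) → ill-formed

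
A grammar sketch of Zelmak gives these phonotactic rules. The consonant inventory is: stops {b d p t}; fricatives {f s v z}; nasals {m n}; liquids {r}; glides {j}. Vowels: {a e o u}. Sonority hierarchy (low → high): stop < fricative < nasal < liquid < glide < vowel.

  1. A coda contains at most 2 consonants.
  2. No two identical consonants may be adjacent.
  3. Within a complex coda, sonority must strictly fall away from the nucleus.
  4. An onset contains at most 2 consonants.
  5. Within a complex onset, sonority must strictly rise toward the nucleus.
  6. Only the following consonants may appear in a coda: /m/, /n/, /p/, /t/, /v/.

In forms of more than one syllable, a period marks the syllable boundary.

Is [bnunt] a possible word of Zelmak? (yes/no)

[bnunt] — σ1 onset /bn/ (1→3 rises), coda /nt/ (3→1 falls) ok → well-formed

yes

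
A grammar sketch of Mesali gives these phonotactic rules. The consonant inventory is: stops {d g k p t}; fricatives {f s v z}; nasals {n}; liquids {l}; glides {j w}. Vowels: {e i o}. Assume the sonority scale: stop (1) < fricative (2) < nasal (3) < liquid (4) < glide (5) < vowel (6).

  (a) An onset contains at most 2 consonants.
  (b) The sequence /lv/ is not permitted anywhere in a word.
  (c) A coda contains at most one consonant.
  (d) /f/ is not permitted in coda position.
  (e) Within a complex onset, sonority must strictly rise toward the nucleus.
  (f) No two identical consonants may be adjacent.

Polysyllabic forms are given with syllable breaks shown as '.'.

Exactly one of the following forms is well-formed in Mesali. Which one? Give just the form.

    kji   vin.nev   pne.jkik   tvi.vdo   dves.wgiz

kji — σ1 onset /kj/ (1→5 rises), coda /∅/ ok → well-formed
vin.nev — violates constraint (f): adjacent identical consonants /nn/ → ill-formed
pne.jkik — violates constraint (e): syllable 2 onset /jk/: /j/ (glide, 5) → /k/ (stop, 1) does not rise → ill-formed
tvi.vdo — violates constraint (e): syllable 2 onset /vd/: /v/ (fricative, 2) → /d/ (stop, 1) does not rise → ill-formed
dves.wgiz — violates constraint (e): syllable 2 onset /wg/: /w/ (glide, 5) → /g/ (stop, 1) does not rise → ill-formed

kji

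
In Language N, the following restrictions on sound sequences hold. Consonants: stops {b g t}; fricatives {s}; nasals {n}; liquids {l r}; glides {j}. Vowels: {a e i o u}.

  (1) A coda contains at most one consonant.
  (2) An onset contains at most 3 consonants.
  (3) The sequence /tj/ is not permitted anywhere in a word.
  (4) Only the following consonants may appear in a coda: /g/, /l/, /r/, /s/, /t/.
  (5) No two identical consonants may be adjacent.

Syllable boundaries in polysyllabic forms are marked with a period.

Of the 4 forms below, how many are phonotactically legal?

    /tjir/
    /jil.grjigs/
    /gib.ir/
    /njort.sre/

/tjir/ — violates constraint 3: contains banned sequence /tj/ → phonotactically illegal
/jil.grjigs/ — violates constraint 1: syllable 2 coda /gs/ has 2 consonants (> 1) → phonotactically illegal
/gib.ir/ — violates constraint 4: syllable 1 coda contains /b/, which is not a licensed coda consonant → phonotactically illegal
/njort.sre/ — violates constraint 1: syllable 1 coda /rt/ has 2 consonants (> 1) → phonotactically illegal
No form is phonotactically legal → 0.

0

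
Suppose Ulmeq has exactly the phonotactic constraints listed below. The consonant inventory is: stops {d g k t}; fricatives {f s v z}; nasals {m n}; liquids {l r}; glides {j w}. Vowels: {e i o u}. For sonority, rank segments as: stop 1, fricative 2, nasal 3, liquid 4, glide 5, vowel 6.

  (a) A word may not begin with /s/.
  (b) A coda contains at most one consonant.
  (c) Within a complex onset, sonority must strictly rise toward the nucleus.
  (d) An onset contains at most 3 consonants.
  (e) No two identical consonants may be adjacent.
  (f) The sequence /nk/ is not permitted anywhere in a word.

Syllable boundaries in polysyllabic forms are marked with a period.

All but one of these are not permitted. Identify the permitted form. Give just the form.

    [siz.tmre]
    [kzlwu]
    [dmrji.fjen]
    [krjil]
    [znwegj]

[krjil]

[siz.tmre] — violates constraint (a): word begins with /s/ → not permitted
[kzlwu] — violates constraint (d): syllable 1 onset /kzlw/ has 4 consonants (> 3) → not permitted
[dmrji.fjen] — violates constraint (d): syllable 1 onset /dmrj/ has 4 consonants (> 3) → not permitted
[krjil] — σ1 onset /krj/ (1→4→5 rises), coda /l/ ok → permitted
[znwegj] — violates constraint (b): syllable 1 coda /gj/ has 2 consonants (> 1) → not permitted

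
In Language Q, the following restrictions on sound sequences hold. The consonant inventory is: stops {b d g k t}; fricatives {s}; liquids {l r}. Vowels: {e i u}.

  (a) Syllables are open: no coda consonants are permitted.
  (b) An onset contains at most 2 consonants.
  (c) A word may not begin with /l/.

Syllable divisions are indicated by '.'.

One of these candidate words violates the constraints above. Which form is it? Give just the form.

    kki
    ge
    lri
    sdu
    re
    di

lri

kki — σ1 onset /kk/ (2C), coda /∅/ ok → permitted
ge — σ1 onset /g/, coda /∅/ ok → permitted
lri — violates constraint (c): word begins with /l/ → not permitted
sdu — σ1 onset /sd/ (2C), coda /∅/ ok → permitted
re — σ1 onset /r/, coda /∅/ ok → permitted
di — σ1 onset /d/, coda /∅/ ok → permitted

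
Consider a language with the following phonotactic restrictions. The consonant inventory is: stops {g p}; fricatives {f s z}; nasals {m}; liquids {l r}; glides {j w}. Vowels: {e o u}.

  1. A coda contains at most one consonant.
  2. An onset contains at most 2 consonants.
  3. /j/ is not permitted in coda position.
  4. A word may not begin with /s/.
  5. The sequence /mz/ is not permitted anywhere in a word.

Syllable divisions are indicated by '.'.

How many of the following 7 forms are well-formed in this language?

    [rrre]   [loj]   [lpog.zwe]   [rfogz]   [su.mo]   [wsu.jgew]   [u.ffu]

[rrre] — violates constraint 2: syllable 1 onset /rrr/ has 3 consonants (> 2) → ill-formed
[loj] — violates constraint 3: syllable 1 coda contains /j/ → ill-formed
[lpog.zwe] — σ1 onset /lp/ (2C), coda /g/ ok; σ2 onset /zw/ (2C), coda /∅/ ok → well-formed
[rfogz] — violates constraint 1: syllable 1 coda /gz/ has 2 consonants (> 1) → ill-formed
[su.mo] — violates constraint 4: word begins with /s/ → ill-formed
[wsu.jgew] — σ1 onset /ws/ (2C), coda /∅/ ok; σ2 onset /jg/ (2C), coda /w/ ok → well-formed
[u.ffu] — σ1 onset /∅/, coda /∅/ ok; σ2 onset /ff/ (2C), coda /∅/ ok → well-formed
Well-formed: [lpog.zwe], [wsu.jgew], [u.ffu] → 3.

3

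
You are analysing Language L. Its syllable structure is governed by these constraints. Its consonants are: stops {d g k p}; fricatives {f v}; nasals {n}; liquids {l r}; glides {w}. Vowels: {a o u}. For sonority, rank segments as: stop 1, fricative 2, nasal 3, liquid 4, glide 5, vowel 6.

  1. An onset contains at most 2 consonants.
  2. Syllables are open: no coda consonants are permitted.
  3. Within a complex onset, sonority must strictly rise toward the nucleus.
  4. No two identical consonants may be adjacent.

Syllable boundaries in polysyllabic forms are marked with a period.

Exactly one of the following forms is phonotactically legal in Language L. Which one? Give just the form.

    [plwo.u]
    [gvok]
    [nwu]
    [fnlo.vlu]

[nwu]

[plwo.u] — violates constraint 1: syllable 1 onset /plw/ has 3 consonants (> 2) → phonotactically illegal
[gvok] — violates constraint 2: syllable 1 coda /k/ has 1 consonant (> 0) → phonotactically illegal
[nwu] — σ1 onset /nw/ (3→5 rises), coda /∅/ ok → phonotactically legal
[fnlo.vlu] — violates constraint 1: syllable 1 onset /fnl/ has 3 consonants (> 2) → phonotactically illegal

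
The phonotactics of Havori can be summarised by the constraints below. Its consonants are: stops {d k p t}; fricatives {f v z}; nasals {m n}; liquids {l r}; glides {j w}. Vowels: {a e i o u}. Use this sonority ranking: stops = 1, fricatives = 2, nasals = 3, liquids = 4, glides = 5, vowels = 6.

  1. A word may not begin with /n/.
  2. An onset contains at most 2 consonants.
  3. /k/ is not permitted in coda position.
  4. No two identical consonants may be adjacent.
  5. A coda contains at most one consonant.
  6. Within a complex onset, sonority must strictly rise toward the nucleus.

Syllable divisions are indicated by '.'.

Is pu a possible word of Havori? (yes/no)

yes

pu — σ1 onset /p/, coda /∅/ ok → well-formed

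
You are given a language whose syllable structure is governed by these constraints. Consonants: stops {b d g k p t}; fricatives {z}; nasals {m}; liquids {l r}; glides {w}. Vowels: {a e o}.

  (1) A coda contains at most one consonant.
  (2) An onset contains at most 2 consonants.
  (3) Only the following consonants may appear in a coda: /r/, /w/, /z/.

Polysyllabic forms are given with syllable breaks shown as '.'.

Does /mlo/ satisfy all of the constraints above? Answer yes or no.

/mlo/ — σ1 onset /ml/ (2C), coda /∅/ ok → licit

yes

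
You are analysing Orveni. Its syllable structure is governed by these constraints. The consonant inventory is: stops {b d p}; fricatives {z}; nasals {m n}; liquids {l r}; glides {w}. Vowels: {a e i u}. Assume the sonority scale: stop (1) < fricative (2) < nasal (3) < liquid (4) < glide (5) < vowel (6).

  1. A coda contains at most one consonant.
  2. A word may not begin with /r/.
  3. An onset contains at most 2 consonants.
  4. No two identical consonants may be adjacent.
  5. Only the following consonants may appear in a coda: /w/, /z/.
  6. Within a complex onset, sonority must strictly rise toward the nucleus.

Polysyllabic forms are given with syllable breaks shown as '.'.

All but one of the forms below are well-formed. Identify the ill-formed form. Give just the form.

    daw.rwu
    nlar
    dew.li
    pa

daw.rwu — σ1 onset /d/, coda /w/ ok; σ2 onset /rw/ (4→5 rises), coda /∅/ ok → well-formed
nlar — violates constraint 5: syllable 1 coda contains /r/, which is not a licensed coda consonant → ill-formed
dew.li — σ1 onset /d/, coda /w/ ok; σ2 onset /l/, coda /∅/ ok → well-formed
pa — σ1 onset /p/, coda /∅/ ok → well-formed

nlar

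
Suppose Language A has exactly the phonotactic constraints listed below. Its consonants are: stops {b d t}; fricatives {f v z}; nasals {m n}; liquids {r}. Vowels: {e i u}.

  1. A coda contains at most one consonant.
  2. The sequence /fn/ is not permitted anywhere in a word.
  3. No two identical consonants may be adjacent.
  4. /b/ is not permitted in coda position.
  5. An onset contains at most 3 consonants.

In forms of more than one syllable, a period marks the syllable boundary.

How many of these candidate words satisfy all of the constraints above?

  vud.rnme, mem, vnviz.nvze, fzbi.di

4

vud.rnme — σ1 onset /v/, coda /d/ ok; σ2 onset /rnm/ (3C), coda /∅/ ok → phonotactically legal
mem — σ1 onset /m/, coda /m/ ok → phonotactically legal
vnviz.nvze — σ1 onset /vnv/ (3C), coda /z/ ok; σ2 onset /nvz/ (3C), coda /∅/ ok → phonotactically legal
fzbi.di — σ1 onset /fzb/ (3C), coda /∅/ ok; σ2 onset /d/, coda /∅/ ok → phonotactically legal
Phonotactically legal: vud.rnme, mem, vnviz.nvze, fzbi.di → 4.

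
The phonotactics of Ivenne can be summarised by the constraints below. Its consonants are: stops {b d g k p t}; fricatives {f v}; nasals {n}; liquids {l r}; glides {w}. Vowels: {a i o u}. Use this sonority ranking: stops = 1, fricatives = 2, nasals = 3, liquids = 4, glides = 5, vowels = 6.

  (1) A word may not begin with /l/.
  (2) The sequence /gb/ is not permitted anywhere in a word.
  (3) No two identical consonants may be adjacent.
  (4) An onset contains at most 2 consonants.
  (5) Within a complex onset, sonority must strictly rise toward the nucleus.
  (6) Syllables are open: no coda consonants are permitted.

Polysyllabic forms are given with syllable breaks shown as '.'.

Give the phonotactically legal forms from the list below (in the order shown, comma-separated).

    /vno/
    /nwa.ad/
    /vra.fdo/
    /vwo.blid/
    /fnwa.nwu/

/vno/

/vno/ — σ1 onset /vn/ (2→3 rises), coda /∅/ ok → phonotactically legal
/nwa.ad/ — violates constraint 6: syllable 2 coda /d/ has 1 consonant (> 0) → phonotactically illegal
/vra.fdo/ — violates constraint 5: syllable 2 onset /fd/: /f/ (fricative, 2) → /d/ (stop, 1) does not rise → phonotactically illegal
/vwo.blid/ — violates constraint 6: syllable 2 coda /d/ has 1 consonant (> 0) → phonotactically illegal
/fnwa.nwu/ — violates constraint 4: syllable 1 onset /fnw/ has 3 consonants (> 2) → phonotactically illegal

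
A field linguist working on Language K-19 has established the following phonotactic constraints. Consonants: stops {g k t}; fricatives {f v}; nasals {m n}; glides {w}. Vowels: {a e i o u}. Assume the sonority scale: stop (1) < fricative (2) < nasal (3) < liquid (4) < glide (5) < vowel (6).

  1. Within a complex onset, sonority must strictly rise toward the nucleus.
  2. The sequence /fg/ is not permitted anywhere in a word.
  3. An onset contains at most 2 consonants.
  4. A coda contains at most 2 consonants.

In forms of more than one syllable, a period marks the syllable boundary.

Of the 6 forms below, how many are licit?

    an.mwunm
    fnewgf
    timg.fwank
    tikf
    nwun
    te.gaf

5

an.mwunm — σ1 onset /∅/, coda /n/ ok; σ2 onset /mw/ (3→5 rises), coda /nm/ (2C) ok → licit
fnewgf — violates constraint 4: syllable 1 coda /wgf/ has 3 consonants (> 2) → illicit
timg.fwank — σ1 onset /t/, coda /mg/ (2C) ok; σ2 onset /fw/ (2→5 rises), coda /nk/ (2C) ok → licit
tikf — σ1 onset /t/, coda /kf/ (2C) ok → licit
nwun — σ1 onset /nw/ (3→5 rises), coda /n/ ok → licit
te.gaf — σ1 onset /t/, coda /∅/ ok; σ2 onset /g/, coda /f/ ok → licit
Licit: an.mwunm, timg.fwank, tikf, nwun, te.gaf → 5.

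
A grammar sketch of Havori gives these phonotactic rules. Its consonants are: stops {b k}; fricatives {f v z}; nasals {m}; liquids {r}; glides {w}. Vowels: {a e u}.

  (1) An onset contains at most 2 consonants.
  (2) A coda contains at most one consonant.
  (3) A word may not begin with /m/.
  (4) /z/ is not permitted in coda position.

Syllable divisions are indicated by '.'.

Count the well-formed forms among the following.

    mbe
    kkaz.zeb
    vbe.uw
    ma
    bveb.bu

2

mbe — violates constraint 3: word begins with /m/ → ill-formed
kkaz.zeb — violates constraint 4: syllable 1 coda contains /z/ → ill-formed
vbe.uw — σ1 onset /vb/ (2C), coda /∅/ ok; σ2 onset /∅/, coda /w/ ok → well-formed
ma — violates constraint 3: word begins with /m/ → ill-formed
bveb.bu — σ1 onset /bv/ (2C), coda /b/ ok; σ2 onset /b/, coda /∅/ ok → well-formed
Well-formed: vbe.uw, bveb.bu → 2.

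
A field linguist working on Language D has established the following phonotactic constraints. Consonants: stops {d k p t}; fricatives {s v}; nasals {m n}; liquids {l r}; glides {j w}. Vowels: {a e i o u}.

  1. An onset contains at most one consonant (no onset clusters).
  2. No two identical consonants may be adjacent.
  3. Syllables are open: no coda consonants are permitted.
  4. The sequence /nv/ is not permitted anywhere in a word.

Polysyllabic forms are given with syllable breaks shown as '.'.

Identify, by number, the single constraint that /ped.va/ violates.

/ped.va/: syllable 1 coda /d/ has 1 consonant (> 0).
This is a violation of constraint 3: "Syllables are open: no coda consonants are permitted."
The remaining constraints (1, 2, 4) are satisfied.

3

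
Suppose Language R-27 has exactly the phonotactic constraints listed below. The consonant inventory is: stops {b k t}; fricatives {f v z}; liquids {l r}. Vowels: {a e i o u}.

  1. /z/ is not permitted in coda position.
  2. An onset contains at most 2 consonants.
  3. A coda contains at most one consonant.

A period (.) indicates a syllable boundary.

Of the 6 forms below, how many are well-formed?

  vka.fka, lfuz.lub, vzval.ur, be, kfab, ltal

4

vka.fka — σ1 onset /vk/ (2C), coda /∅/ ok; σ2 onset /fk/ (2C), coda /∅/ ok → well-formed
lfuz.lub — violates constraint 1: syllable 1 coda contains /z/ → ill-formed
vzval.ur — violates constraint 2: syllable 1 onset /vzv/ has 3 consonants (> 2) → ill-formed
be — σ1 onset /b/, coda /∅/ ok → well-formed
kfab — σ1 onset /kf/ (2C), coda /b/ ok → well-formed
ltal — σ1 onset /lt/ (2C), coda /l/ ok → well-formed
Well-formed: vka.fka, be, kfab, ltal → 4.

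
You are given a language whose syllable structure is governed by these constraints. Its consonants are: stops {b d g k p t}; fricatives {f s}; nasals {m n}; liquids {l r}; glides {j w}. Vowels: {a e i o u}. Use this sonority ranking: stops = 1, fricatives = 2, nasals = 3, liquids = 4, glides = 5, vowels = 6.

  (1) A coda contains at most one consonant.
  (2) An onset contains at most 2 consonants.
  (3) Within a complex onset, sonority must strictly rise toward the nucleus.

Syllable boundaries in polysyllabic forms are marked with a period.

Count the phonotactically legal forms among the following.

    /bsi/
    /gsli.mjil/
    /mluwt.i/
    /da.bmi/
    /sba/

2

/bsi/ — σ1 onset /bs/ (1→2 rises), coda /∅/ ok → phonotactically legal
/gsli.mjil/ — violates constraint 2: syllable 1 onset /gsl/ has 3 consonants (> 2) → phonotactically illegal
/mluwt.i/ — violates constraint 1: syllable 1 coda /wt/ has 2 consonants (> 1) → phonotactically illegal
/da.bmi/ — σ1 onset /d/, coda /∅/ ok; σ2 onset /bm/ (1→3 rises), coda /∅/ ok → phonotactically legal
/sba/ — violates constraint 3: syllable 1 onset /sb/: /s/ (fricative, 2) → /b/ (stop, 1) does not rise → phonotactically illegal
Phonotactically legal: /bsi/, /da.bmi/ → 2.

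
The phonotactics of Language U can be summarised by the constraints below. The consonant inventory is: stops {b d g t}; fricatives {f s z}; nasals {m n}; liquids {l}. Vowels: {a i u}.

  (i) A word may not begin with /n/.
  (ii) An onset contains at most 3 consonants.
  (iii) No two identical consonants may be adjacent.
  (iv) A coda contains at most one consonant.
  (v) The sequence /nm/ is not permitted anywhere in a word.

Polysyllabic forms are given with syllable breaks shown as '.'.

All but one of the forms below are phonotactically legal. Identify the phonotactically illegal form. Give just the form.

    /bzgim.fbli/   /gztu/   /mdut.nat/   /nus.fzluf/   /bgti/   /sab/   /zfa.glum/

/bzgim.fbli/ — σ1 onset /bzg/ (3C), coda /m/ ok; σ2 onset /fbl/ (3C), coda /∅/ ok → phonotactically legal
/gztu/ — σ1 onset /gzt/ (3C), coda /∅/ ok → phonotactically legal
/mdut.nat/ — σ1 onset /md/ (2C), coda /t/ ok; σ2 onset /n/, coda /t/ ok → phonotactically legal
/nus.fzluf/ — violates constraint (i): word begins with /n/ → phonotactically illegal
/bgti/ — σ1 onset /bgt/ (3C), coda /∅/ ok → phonotactically legal
/sab/ — σ1 onset /s/, coda /b/ ok → phonotactically legal
/zfa.glum/ — σ1 onset /zf/ (2C), coda /∅/ ok; σ2 onset /gl/ (2C), coda /m/ ok → phonotactically legal

/nus.fzluf/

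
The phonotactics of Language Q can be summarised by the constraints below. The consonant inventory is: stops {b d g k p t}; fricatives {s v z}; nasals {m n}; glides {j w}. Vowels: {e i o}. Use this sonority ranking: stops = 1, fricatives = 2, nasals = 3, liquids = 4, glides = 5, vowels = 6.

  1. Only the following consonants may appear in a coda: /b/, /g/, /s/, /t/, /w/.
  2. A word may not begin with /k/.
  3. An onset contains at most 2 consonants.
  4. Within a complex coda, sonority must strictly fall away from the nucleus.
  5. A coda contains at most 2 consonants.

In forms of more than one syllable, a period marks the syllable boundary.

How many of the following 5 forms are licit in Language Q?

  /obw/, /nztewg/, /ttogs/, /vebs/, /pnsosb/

/obw/ — violates constraint 4: syllable 1 coda /bw/: /b/ (stop, 1) → /w/ (glide, 5) does not fall → illicit
/nztewg/ — violates constraint 3: syllable 1 onset /nzt/ has 3 consonants (> 2) → illicit
/ttogs/ — violates constraint 4: syllable 1 coda /gs/: /g/ (stop, 1) → /s/ (fricative, 2) does not fall → illicit
/vebs/ — violates constraint 4: syllable 1 coda /bs/: /b/ (stop, 1) → /s/ (fricative, 2) does not fall → illicit
/pnsosb/ — violates constraint 3: syllable 1 onset /pns/ has 3 consonants (> 2) → illicit
No form is licit → 0.

0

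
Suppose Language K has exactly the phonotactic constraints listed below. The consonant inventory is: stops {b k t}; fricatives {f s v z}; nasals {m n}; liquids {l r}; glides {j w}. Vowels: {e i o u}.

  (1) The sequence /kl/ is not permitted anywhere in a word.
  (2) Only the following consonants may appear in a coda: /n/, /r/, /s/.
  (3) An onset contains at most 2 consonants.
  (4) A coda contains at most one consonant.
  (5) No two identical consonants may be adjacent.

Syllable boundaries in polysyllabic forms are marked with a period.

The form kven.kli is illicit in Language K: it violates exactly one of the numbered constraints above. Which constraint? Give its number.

1

kven.kli: contains banned sequence /kl/.
This is a violation of constraint 1: "The sequence /kl/ is not permitted anywhere in a word."
The remaining constraints (2, 3, 4, 5) are satisfied.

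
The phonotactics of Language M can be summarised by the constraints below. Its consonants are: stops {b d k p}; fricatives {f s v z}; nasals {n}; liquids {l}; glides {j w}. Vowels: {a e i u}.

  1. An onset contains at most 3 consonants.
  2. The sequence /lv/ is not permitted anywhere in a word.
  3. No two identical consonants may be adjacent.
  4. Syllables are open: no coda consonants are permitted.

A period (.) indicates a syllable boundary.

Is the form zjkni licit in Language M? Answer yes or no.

zjkni — violates constraint 1: syllable 1 onset /zjkn/ has 4 consonants (> 3) → illicit

no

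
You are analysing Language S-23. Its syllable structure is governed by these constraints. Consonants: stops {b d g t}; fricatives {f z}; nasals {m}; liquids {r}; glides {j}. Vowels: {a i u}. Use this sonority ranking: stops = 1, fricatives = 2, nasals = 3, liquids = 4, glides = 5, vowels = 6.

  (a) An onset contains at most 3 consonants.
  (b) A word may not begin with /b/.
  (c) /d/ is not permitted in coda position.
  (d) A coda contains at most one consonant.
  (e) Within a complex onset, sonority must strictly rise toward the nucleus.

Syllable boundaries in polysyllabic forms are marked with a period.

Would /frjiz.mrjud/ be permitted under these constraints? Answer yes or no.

/frjiz.mrjud/ — violates constraint (c): syllable 2 coda contains /d/ → not permitted

no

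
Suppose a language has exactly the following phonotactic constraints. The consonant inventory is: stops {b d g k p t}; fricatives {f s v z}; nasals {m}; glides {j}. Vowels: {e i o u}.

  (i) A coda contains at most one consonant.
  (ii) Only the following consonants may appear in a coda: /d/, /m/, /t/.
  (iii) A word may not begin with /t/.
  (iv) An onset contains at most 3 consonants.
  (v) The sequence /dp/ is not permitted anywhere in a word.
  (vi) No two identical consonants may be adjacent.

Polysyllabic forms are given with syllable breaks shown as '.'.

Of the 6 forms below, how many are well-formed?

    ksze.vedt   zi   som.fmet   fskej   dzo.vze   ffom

3

ksze.vedt — violates constraint (i): syllable 2 coda /dt/ has 2 consonants (> 1) → ill-formed
zi — σ1 onset /z/, coda /∅/ ok → well-formed
som.fmet — σ1 onset /s/, coda /m/ ok; σ2 onset /fm/ (2C), coda /t/ ok → well-formed
fskej — violates constraint (ii): syllable 1 coda contains /j/, which is not a licensed coda consonant → ill-formed
dzo.vze — σ1 onset /dz/ (2C), coda /∅/ ok; σ2 onset /vz/ (2C), coda /∅/ ok → well-formed
ffom — violates constraint (vi): adjacent identical consonants /ff/ → ill-formed
Well-formed: zi, som.fmet, dzo.vze → 3.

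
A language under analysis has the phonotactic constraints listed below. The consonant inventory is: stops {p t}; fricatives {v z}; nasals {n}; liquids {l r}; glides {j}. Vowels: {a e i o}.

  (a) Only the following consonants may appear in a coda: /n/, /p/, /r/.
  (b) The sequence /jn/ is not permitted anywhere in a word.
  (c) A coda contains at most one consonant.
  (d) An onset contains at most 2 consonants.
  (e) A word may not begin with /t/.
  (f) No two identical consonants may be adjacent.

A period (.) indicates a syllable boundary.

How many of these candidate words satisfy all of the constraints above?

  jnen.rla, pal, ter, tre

0

jnen.rla — violates constraint (b): contains banned sequence /jn/ → illicit
pal — violates constraint (a): syllable 1 coda contains /l/, which is not a licensed coda consonant → illicit
ter — violates constraint (e): word begins with /t/ → illicit
tre — violates constraint (e): word begins with /t/ → illicit
No form is licit → 0.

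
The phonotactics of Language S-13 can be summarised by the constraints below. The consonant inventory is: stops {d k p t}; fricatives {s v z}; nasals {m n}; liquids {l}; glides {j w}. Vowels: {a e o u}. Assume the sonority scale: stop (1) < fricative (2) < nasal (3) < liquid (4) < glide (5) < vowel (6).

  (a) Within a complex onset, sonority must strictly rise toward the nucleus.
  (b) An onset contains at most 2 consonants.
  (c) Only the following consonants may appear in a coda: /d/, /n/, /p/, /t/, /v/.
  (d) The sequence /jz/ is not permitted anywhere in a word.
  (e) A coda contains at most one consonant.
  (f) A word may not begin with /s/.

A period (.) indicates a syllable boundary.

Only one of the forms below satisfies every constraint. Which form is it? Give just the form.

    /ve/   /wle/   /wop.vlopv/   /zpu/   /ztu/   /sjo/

/ve/ — σ1 onset /v/, coda /∅/ ok → well-formed
/wle/ — violates constraint (a): syllable 1 onset /wl/: /w/ (glide, 5) → /l/ (liquid, 4) does not rise → ill-formed
/wop.vlopv/ — violates constraint (e): syllable 2 coda /pv/ has 2 consonants (> 1) → ill-formed
/zpu/ — violates constraint (a): syllable 1 onset /zp/: /z/ (fricative, 2) → /p/ (stop, 1) does not rise → ill-formed
/ztu/ — violates constraint (a): syllable 1 onset /zt/: /z/ (fricative, 2) → /t/ (stop, 1) does not rise → ill-formed
/sjo/ — violates constraint (f): word begins with /s/ → ill-formed

/ve/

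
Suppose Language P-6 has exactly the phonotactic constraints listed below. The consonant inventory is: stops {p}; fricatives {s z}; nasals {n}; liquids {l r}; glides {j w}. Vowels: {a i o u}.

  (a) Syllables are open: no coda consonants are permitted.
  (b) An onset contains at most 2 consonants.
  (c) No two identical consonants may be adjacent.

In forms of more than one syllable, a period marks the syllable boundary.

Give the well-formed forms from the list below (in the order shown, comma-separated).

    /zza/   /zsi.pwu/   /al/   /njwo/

/zza/ — violates constraint (c): adjacent identical consonants /zz/ → ill-formed
/zsi.pwu/ — σ1 onset /zs/ (2C), coda /∅/ ok; σ2 onset /pw/ (2C), coda /∅/ ok → well-formed
/al/ — violates constraint (a): syllable 1 coda /l/ has 1 consonant (> 0) → ill-formed
/njwo/ — violates constraint (b): syllable 1 onset /njw/ has 3 consonants (> 2) → ill-formed

/zsi.pwu/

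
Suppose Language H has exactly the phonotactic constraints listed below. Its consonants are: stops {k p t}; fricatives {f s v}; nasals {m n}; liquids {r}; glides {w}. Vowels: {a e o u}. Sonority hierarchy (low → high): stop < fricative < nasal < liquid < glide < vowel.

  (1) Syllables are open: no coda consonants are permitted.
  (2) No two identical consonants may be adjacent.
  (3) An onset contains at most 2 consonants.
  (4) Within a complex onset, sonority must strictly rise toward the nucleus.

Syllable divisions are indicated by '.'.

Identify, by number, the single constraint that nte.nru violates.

nte.nru: syllable 1 onset /nt/: /n/ (nasal, 3) → /t/ (stop, 1) does not rise.
This is a violation of constraint 4: "Within a complex onset, sonority must strictly rise toward the nucleus."
The remaining constraints (1, 2, 3) are satisfied.

4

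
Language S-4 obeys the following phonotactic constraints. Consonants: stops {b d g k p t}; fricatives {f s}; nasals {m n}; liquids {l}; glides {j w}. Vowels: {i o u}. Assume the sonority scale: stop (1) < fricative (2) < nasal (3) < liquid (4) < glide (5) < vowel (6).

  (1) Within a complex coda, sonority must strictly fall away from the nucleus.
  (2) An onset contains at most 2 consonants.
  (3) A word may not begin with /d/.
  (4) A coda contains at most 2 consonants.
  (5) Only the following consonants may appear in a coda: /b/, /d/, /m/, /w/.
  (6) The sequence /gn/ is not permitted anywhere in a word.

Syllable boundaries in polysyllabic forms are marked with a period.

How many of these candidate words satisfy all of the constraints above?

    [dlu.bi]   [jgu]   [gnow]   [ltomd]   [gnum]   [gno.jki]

2

[dlu.bi] — violates constraint 3: word begins with /d/ → phonotactically illegal
[jgu] — σ1 onset /jg/ (2C), coda /∅/ ok → phonotactically legal
[gnow] — violates constraint 6: contains banned sequence /gn/ → phonotactically illegal
[ltomd] — σ1 onset /lt/ (2C), coda /md/ (3→1 falls) ok → phonotactically legal
[gnum] — violates constraint 6: contains banned sequence /gn/ → phonotactically illegal
[gno.jki] — violates constraint 6: contains banned sequence /gn/ → phonotactically illegal
Phonotactically legal: [jgu], [ltomd] → 2.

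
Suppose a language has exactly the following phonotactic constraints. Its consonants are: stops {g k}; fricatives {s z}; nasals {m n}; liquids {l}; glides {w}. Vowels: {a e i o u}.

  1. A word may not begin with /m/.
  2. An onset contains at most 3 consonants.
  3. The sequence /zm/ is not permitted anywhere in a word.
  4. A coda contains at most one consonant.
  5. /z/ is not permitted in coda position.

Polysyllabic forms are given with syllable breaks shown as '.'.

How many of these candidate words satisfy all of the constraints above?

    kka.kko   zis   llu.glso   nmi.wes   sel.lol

5

kka.kko — σ1 onset /kk/ (2C), coda /∅/ ok; σ2 onset /kk/ (2C), coda /∅/ ok → licit
zis — σ1 onset /z/, coda /s/ ok → licit
llu.glso — σ1 onset /ll/ (2C), coda /∅/ ok; σ2 onset /gls/ (3C), coda /∅/ ok → licit
nmi.wes — σ1 onset /nm/ (2C), coda /∅/ ok; σ2 onset /w/, coda /s/ ok → licit
sel.lol — σ1 onset /s/, coda /l/ ok; σ2 onset /l/, coda /l/ ok → licit
Licit: kka.kko, zis, llu.glso, nmi.wes, sel.lol → 5.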